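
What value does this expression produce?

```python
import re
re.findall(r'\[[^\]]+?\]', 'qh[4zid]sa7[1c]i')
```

['[4zid]', '[1c]']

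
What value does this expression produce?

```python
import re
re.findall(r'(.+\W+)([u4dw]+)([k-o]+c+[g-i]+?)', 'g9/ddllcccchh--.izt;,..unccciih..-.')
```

[('g9/ddllcccchh--.izt;,..', 'u', 'nccci')]

This matches one or more of any character, then one or more of a non-word character (captured); then one or more of one of [u4dw] (captured); then one or more of a character in [k-o], then one or more of a literal 'c', then one or more of a character in [g-i] (lazy) (captured).
Scanning left to right: at [0:29] match 'g9/ddllcccchh--.izt;,..unccci', groups = ('g9/ddllcccchh--.izt;,..', 'u', 'nccci').
Multiple groups make `findall` return tuples — one 3-tuple for the one match.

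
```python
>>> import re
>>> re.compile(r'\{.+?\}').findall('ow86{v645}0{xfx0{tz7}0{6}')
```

['{v645}', '{xfx0{tz7}', '{6}']

The `?` after the quantifier makes it lazy — it takes as little as possible before letting the rest of the pattern try.
Matches: at [4:10] → '{v645}'; at [11:21] → '{xfx0{tz7}'; at [22:25] → '{6}'.
No capturing groups, so `findall` returns the 3 full match strings.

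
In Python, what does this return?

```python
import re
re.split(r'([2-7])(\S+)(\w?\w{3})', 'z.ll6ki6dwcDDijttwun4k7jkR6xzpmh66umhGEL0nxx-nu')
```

['z.ll', '6', 'ki6dwcDDijttwun4k7jkR6xzpmh66umhGEL0', 'nxx', '-nu']

The pattern matches a character in [2-7] (captured); then one or more of a non-whitespace character (captured); then optionally a word character, then exactly 3 of a word character (captured).
The group in the pattern means `split` returns the separators' captures alongside the pieces.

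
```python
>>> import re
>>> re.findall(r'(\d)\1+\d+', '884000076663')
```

['8']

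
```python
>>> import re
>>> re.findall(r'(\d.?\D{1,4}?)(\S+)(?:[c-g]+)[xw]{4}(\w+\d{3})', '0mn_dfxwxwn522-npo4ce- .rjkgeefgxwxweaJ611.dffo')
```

[('0mn', '_d', 'n522'), ('4ce- ', '.rjkgeef', 'eaJ611')]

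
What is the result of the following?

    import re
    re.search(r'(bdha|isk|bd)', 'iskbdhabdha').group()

`search` walks the string left to right and returns the first match it finds.
The match spans [0:3] → 'isk'.
Captured: group 1 = 'isk'.

'isk'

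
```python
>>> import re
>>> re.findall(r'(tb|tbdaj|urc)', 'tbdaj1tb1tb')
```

['tb', 'tb', 'tb']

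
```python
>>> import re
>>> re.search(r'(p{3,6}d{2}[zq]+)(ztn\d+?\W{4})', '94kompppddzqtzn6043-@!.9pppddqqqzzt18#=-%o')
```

None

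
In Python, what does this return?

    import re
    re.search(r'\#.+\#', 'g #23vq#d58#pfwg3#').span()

(2, 18)

Unlike `match`, `search` isn't anchored — it looks for the pattern anywhere in the string.
The match spans [2:18] → '#23vq#d58#pfwg3#'.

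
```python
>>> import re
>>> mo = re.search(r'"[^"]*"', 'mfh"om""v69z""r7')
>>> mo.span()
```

(3, 7)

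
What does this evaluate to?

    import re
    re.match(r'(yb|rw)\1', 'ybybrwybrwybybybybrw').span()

(0, 4)

`\1` has to match the exact text group 1 already captured.
With `match`, the pattern is implicitly anchored at the beginning.
The match spans [0:4] → 'ybyb'.
Captured: group 1 = 'yb'.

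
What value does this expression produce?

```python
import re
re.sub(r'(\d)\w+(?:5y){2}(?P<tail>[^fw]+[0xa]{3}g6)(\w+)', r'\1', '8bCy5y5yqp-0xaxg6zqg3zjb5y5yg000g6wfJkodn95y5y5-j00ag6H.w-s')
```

'8-j00ag6H.w-s'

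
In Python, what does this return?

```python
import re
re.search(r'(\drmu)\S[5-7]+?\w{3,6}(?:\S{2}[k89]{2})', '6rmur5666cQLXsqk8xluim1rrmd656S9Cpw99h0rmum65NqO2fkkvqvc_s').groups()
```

('6rmu',)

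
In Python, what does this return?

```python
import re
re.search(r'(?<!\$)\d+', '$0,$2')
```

None

`(?!…)`/`(?<!…)` only lets a position through if the neighbouring text does NOT match; no characters are consumed.
`re.search` tries every starting position until one works.
Here no position works, so the call returns None.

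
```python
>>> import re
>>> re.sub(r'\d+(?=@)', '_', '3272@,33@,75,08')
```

'_@,_@,75,08'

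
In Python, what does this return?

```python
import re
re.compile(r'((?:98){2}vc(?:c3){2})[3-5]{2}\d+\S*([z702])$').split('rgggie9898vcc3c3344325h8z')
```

['rgggie', '9898vcc3c3', 'z', '']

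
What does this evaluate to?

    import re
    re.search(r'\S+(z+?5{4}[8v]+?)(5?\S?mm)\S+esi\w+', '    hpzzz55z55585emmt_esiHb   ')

None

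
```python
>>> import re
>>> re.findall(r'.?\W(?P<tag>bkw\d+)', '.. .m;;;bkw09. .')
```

['bkw09']

This matches optionally any character, then a non-word character; then the literal 'bkw', then one or more of a digit (captured as 'tag').
Scanning left to right: at [6:13] match ';;bkw09', group 1 = 'bkw09'.
With a single group, `findall` returns only what that group captured — 1 item.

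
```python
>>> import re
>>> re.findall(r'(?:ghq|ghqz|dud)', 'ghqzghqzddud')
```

The regex engine tests alternatives in the order written; an earlier branch that matches wins even if a later one would match more.
Matches: at [0:3] → 'ghq'; at [4:7] → 'ghq'; at [9:12] → 'dud'.
With no groups in the pattern, `findall` gives back each whole match — 3 here.

['ghq', 'ghq', 'dud']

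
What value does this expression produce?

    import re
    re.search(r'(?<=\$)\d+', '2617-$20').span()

(6, 8)

The `(?=…)`/`(?<=…)` assertion just peeks at neighbouring text; it doesn't advance the match position.
The match spans [6:8] → '20'.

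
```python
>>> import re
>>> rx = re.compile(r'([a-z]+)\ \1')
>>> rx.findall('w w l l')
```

The backreference `\1` re-matches whatever the first group consumed, character for character.
Walking the string: at [0:3] match 'w w', group 1 = 'w'; at [4:7] match 'l l', group 1 = 'l'.
One capturing group, so `findall` returns just the captured substring from each match — 2 in all.

['w', 'l']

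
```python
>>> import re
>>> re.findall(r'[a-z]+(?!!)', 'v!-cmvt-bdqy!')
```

['cmvt', 'bdq']

A negative assertion filters positions out without eating any characters.
Matches: at [3:7] → 'cmvt'; at [8:11] → 'bdq'.
No capturing groups, so `findall` returns the 2 full match strings.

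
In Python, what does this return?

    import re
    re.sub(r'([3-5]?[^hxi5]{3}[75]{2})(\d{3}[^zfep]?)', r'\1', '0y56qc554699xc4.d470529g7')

Each match is replaced using the text its own group 1 captured.

'0y56qc55xc4.d470529g7'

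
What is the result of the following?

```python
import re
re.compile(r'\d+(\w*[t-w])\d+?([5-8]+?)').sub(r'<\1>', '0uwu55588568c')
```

'<uwu>588568c'

This matches one or more of a digit; then zero or more of a word character, then a character in [t-w] (captured); then one or more of a digit (lazy); then one or more of a character in [5-8] (lazy) (captured).
The `?` after the quantifier makes it lazy — it takes as little as possible before letting the rest of the pattern try.
Matches: at [0:6] → '0uwu55'.
Each match is replaced using the text its own group 1 captured.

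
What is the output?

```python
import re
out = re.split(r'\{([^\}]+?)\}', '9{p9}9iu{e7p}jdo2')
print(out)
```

['9', 'p9', '9iu', 'e7p', 'jdo2']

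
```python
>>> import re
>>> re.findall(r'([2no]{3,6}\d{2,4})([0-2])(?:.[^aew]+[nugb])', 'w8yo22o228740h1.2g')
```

[('o22o22874', '0')]

With 2 capturing groups, `findall` returns a 2-tuple per match.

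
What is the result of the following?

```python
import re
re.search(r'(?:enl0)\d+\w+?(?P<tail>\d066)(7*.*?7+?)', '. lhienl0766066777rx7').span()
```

(5, 21)

The pattern matches the literal 'enl', then the literal '0' (non-capturing group); then one or more of a digit, then one or more of a word character (lazy); then a digit, then the literal '066' (captured as 'tail'); then zero or more of a literal '7', then zero or more of any character (lazy), then one or more of a literal '7' (lazy) (captured).
Unlike `match`, `search` isn't anchored — it looks for the pattern anywhere in the string.
The match spans [5:21] → 'enl0766066777rx7'.
Captured: group 1 = '6066', group 2 = '777rx7'.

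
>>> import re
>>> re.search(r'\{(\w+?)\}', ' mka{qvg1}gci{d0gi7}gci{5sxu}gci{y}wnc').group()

`re.search` tries every starting position until one works.
The match spans [4:10] → '{qvg1}'.
Captured: group 1 = 'qvg1'.

'{qvg1}'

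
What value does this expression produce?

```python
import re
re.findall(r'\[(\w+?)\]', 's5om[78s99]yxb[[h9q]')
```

Matches: at [4:11] match '[78s99]', group 1 = '78s99'; at [15:20] match '[h9q]', group 1 = 'h9q'.
With a single group, `findall` returns only what that group captured — 2 items.

['78s99', 'h9q']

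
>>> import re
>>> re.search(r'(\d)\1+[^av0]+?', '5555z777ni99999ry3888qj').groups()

The backreference `\1` re-matches whatever the first group consumed, character for character.
`re.search` tries every starting position until one works.
The match spans [0:5] → '5555z'.
Captured: group 1 = '5'.

('5',)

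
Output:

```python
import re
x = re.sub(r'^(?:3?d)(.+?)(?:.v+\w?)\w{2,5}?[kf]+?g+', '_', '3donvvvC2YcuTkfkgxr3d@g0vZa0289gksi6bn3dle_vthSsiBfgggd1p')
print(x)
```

_xr3d@g0vZa0289gksi6bn3dle_vthSsiBfgggd1p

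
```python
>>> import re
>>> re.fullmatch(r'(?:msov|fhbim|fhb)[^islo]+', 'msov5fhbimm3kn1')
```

For `fullmatch`, every character of the input must be accounted for by the pattern.
Here the string isn't matched end-to-end, so the call returns None.

None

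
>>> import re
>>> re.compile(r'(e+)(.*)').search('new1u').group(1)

'e'

The match spans [1:5] → 'ew1u'.
Captured: group 1 = 'e', group 2 = 'w1u'.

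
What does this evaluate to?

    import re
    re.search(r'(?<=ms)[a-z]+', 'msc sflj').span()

Because the assertion is zero-width, the text it checks is not consumed and won't appear in the result.
`re.search` tries every starting position until one works.
The match spans [2:3] → 'c'.

(2, 3)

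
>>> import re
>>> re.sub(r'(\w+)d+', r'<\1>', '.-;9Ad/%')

Pattern: one or more of a word character (captured); then one or more of a literal 'd'.
Matches: at [3:6] → '9Ad'.
Each match is replaced using the text its own group 1 captured.

'.-;<9A>/%'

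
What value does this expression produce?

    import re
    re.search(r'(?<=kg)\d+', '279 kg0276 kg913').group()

'0276'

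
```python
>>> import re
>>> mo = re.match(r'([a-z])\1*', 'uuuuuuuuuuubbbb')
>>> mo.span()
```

(0, 11)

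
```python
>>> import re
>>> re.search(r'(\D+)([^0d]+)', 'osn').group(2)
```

'n'

The pattern matches one or more of a non-digit (captured); then one or more of any character except [0d] (captured).
`re.search` tries every starting position until one works.
The match spans [0:3] → 'osn'.
Captured: group 1 = 'os', group 2 = 'n'.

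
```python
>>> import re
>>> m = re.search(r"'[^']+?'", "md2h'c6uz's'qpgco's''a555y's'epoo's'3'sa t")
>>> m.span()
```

`re.search` scans for the first position where the pattern succeeds.
The match spans [4:10] → "'c6uz'".

(4, 10)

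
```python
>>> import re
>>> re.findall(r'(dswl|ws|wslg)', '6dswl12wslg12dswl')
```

['dswl', 'ws', 'dswl']

The regex engine tests alternatives in the order written; an earlier branch that matches wins even if a later one would match more.
Because there's exactly one group, `findall` drops the full match and keeps group 1 from each hit.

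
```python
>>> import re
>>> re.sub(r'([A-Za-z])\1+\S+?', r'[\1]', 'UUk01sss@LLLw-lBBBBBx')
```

'[U]01[s][L]-l[B]'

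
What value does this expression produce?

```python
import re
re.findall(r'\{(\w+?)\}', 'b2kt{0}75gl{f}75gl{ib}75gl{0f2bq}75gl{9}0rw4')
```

['0', 'f', 'ib', '0f2bq', '9']

`findall` collects group 1 from each match (5 total).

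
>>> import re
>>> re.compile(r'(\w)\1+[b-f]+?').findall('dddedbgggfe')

['d', 'g']

A backreference is literal: `\1` must see the identical characters the first group matched.
One capturing group, so `findall` returns just the captured substring from each match — 2 in all.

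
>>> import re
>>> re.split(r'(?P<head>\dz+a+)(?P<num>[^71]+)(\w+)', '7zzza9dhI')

['', '7zzza', '9dh', 'I', '']

Because the pattern has a capturing group, `split` also inserts each captured text between the pieces.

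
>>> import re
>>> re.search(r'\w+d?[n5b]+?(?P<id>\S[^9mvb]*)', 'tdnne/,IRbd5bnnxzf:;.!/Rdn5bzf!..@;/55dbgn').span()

(0, 9)

The match spans [0:9] → 'tdnne/,IR'.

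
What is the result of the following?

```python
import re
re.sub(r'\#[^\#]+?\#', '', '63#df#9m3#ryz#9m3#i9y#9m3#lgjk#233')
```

Matches: at [2:6] → '#df#'; at [9:14] → '#ryz#'; at [17:22] → '#i9y#'; at [25:31] → '#lgjk#'.
Every occurrence is swapped for ''.

'639m39m39m3233'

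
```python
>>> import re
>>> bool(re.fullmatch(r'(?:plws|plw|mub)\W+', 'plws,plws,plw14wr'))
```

False

For `fullmatch`, every character of the input must be accounted for by the pattern.
Here the string isn't matched end-to-end, so the call returns None, and `bool(None)` is False.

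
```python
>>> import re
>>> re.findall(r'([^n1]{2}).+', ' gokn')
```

[' g']

Because there's exactly one group, `findall` drops the full match and keeps group 1 from the one hit.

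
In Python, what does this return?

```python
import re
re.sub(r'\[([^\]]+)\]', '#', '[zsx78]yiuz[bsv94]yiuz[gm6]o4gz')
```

'#yiuz#yiuz#o4gz'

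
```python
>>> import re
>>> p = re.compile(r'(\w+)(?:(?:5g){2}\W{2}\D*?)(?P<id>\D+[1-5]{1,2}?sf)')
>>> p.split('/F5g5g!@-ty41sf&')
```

Lazy quantifiers expand one character at a time until the remainder of the pattern can match.
Because the pattern has a capturing group, `split` also inserts each captured text between the pieces.

['/', 'F', '-ty41sf', '&']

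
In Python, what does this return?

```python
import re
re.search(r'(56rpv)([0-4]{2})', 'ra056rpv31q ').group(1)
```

This matches the literal '56', then the literal 'rpv' (captured); then exactly 2 of a character in [0-4] (captured).
`search` walks the string left to right and returns the first match it finds.
The match spans [3:10] → '56rpv31'.
Captured: group 1 = '56rpv', group 2 = '31'.

'56rpv'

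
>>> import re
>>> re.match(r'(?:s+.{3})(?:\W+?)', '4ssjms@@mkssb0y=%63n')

None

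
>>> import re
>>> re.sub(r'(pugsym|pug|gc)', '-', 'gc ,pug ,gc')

'- ,- ,-'

Each match is replaced by '-'.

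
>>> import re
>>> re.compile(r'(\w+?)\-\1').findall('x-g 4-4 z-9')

`\1` is not a pattern — it's the concrete string captured by group 1, re-applied verbatim.
`findall` collects group 1 from the one match (1 total).

['4']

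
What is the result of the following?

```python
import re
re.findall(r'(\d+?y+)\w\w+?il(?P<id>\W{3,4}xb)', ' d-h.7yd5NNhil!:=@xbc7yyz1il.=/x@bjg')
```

[('7y', '!:=@xb')]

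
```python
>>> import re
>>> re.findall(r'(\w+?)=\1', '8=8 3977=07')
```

A backreference is literal: `\1` must see the identical characters the first group matched.
Matches: at [0:3] match '8=8', group 1 = '8'.
`findall` collects group 1 from the one match (1 total).

['8']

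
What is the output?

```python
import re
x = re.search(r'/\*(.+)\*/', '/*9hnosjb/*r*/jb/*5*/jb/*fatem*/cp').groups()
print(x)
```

`search` walks the string left to right and returns the first match it finds.
The match spans [0:32] → '/*9hnosjb/*r*/jb/*5*/jb/*fatem*/'.
Captured: group 1 = '9hnosjb/*r*/jb/*5*/jb/*fatem'.

('9hnosjb/*r*/jb/*5*/jb/*fatem',)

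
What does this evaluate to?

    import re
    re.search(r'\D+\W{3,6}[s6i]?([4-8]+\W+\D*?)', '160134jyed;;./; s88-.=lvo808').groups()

Pattern: one or more of a non-digit, then 3 to 6 of a non-word character, then optionally one of [s6i]; then one or more of a character in [4-8], then one or more of a non-word character, then zero or more of a non-digit (lazy) (captured).
The `?` after the quantifier makes it lazy — it takes as little as possible before letting the rest of the pattern try.
`re.search` scans for the first position where the pattern succeeds.
The match spans [6:22] → 'jyed;;./; s88-.='.
Captured: group 1 = '88-.='.

('88-.=',)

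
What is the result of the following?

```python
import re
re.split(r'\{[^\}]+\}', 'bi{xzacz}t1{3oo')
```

Matches to split on: at [2:9] → '{xzacz}'.
`split` removes every match and returns the 2 fragments in between.

['bi', 't1{3oo']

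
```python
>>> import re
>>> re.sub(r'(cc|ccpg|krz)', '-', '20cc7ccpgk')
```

'20-7-pgk'

The regex engine tests alternatives in the order written; an earlier branch that matches wins even if a later one would match more.
Each match is replaced by '-'.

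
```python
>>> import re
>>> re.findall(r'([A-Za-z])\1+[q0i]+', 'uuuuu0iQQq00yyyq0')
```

['u', 'Q', 'y']

`\1` has to match the exact text group 1 already captured.
Scanning left to right: at [0:7] match 'uuuuu0i', group 1 = 'u'; at [7:12] match 'QQq00', group 1 = 'Q'; at [12:17] match 'yyyq0', group 1 = 'y'.
One capturing group, so `findall` returns just the captured substring from each match — 3 in all.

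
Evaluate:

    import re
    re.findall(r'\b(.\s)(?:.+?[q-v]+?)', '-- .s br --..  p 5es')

['s ', 'p ']

A `+?`/`*?`/`{m,n}?` starts at its minimum and grows only as far as needed for what follows to match.
`findall` collects group 1 from each match (2 total).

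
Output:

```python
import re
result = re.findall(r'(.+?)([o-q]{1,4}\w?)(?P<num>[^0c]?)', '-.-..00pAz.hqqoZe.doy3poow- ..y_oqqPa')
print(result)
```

[('-.-..00', 'pA', 'z'), ('.h', 'qqoZ', 'e'), ('.d', 'oy', '3'), ('p', 'oow', '-'), (' ..y_', 'oqqP', 'a')]

The pattern matches one or more of any character (lazy) (captured); then 1 to 4 of a character in [o-q], then optionally a word character (captured); then optionally any character except [0c] (captured as 'num').
With the lazy modifier that quantifier settles for the fewest repetitions that let the rest of the pattern succeed (the atoms after it are unaffected and can still be greedy).
Walking the string: at [0:10] match '-.-..00pAz', groups = ('-.-..00', 'pA', 'z'); at [10:17] match '.hqqoZe', groups = ('.h', 'qqoZ', 'e'); at [17:22] match '.doy3', groups = ('.d', 'oy', '3'); at [22:27] match 'poow-', groups = ('p', 'oow', '-'); at [27:37] match ' ..y_oqqPa', groups = (' ..y_', 'oqqP', 'a').
Multiple groups make `findall` return tuples — one 3-tuple for each match.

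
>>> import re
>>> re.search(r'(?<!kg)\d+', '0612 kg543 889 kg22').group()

The negative lookahead/lookbehind blocks any match where the forbidden context is present.
`search` walks the string left to right and returns the first match it finds.
The match spans [0:4] → '0612'.

'0612'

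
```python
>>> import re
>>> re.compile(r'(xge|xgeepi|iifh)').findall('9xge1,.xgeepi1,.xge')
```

['xge', 'xge', 'xge']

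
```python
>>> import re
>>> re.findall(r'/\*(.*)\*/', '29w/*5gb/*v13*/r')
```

Matches: at [3:15] match '/*5gb/*v13*/', group 1 = '5gb/*v13'.
Because there's exactly one group, `findall` drops the full match and keeps group 1 from the one hit.

['5gb/*v13']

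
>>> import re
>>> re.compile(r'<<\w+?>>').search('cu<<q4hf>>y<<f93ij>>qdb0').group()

'<<q4hf>>'

`re.search` tries every starting position until one works.
The match spans [2:10] → '<<q4hf>>'.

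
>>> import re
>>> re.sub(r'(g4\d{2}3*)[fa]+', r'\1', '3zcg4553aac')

This matches the literal 'g4', then exactly 2 of a digit, then zero or more of a literal '3' (captured); then one or more of one of [fa].
Each match is replaced using the text its own group 1 captured.

'3zcg4553c'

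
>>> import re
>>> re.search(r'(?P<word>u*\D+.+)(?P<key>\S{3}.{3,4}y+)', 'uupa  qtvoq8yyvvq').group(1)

'uupa  q'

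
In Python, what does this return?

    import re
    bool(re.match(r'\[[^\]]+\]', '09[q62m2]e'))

False

`match` is anchored at position 0; if the pattern doesn't fit there, it returns None.
Here the pattern fails at index 0, so the call returns None, and `bool(None)` is False.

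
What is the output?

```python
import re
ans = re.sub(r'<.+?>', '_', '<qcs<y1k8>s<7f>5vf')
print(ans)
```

_s_5vf

Every occurrence is swapped for '_'.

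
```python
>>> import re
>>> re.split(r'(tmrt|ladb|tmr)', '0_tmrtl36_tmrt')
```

['0_', 'tmrt', 'l36_', 'tmrt', '']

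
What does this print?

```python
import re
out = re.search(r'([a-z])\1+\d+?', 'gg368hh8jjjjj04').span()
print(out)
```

`\1` is not a pattern — it's the concrete string captured by group 1, re-applied verbatim.
Unlike `match`, `search` isn't anchored — it looks for the pattern anywhere in the string.
The match spans [0:3] → 'gg3'.
Captured: group 1 = 'g'.

(0, 3)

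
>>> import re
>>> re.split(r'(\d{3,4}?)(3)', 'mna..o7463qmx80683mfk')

['mna..o', '746', '3', 'qmx', '8068', '3', 'mfk']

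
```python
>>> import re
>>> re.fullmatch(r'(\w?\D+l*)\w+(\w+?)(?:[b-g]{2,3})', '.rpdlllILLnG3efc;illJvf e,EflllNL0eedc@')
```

None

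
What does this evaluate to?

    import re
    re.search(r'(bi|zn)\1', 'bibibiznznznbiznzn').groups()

('bi',)

After group 1 captures some text, `\1` only succeeds where that same text appears again.
`re.search` tries every starting position until one works.
The match spans [0:4] → 'bibi'.
Captured: group 1 = 'bi'.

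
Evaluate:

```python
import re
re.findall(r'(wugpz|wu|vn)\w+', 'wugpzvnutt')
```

['wugpz']

Alternation tries branches left to right and keeps the first one that lets the overall match succeed at that position.
Walking the string: at [0:10] match 'wugpzvnutt', group 1 = 'wugpz'.
With a single group, `findall` returns only what that group captured — 1 item.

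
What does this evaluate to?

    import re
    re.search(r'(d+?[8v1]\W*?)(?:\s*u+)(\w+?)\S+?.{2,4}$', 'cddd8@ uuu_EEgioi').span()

This matches one or more of the literal 'd' (lazy), then one of [8v1], then zero or more of a non-word character (lazy) (captured); then zero or more of whitespace, then one or more of the literal 'u' (non-capturing group); then one or more of a word character (lazy) (captured); then one or more of a non-whitespace character (lazy); then 2 to 4 of any character; then anchored at the end.
`re.search` tries every starting position until one works.
The match spans [1:17] → 'ddd8@ uuu_EEgioi'.
Captured: group 1 = 'ddd8@', group 2 = '_'.

(1, 17)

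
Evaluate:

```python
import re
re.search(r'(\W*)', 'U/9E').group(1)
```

''

This matches zero or more of a non-word character (captured).
Unlike `match`, `search` isn't anchored — it looks for the pattern anywhere in the string.
The match spans [0:0] → ''.
Captured: group 1 = ''.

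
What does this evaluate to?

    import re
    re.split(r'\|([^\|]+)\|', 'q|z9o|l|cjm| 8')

['q', 'z9o', 'l', 'cjm', ' 8']

Matches to split on: at [1:6] → '|z9o|'; at [7:12] → '|cjm|'.
With a capturing group present, the delimiter's captured portion is kept in the result list.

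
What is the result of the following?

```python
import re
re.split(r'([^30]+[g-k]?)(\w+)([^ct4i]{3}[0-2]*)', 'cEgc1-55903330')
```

['', 'cEgc1-559', '03', '330', '']

This matches one or more of any character except [30], then optionally a character in [g-k] (captured); then one or more of a word character (captured); then exactly 3 of any character except [ct4i], then zero or more of a character in [0-2] (captured).
Matches to split on: at [0:14] → 'cEgc1-55903330'.
The group in the pattern means `split` returns the separators' captures alongside the pieces.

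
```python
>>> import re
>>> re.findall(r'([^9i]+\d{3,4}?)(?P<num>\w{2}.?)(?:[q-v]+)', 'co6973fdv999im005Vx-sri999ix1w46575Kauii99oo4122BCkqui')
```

[('co6973', 'fd'), ('m005', 'Vx-'), ('x1w46575', 'Ka'), ('oo4122', 'BCk')]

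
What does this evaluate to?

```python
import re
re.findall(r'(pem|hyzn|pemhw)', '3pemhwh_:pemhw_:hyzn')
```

Alternation isn't longest-match — the leftmost alternative that fits at this position is chosen.
Walking the string: at [1:4] match 'pem', group 1 = 'pem'; at [9:12] match 'pem', group 1 = 'pem'; at [16:20] match 'hyzn', group 1 = 'hyzn'.
One capturing group, so `findall` returns just the captured substring from each match — 3 in all.

['pem', 'pem', 'hyzn']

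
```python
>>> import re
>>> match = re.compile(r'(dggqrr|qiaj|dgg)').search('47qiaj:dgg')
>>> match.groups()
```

('qiaj',)

The match spans [2:6] → 'qiaj'.
Captured: group 1 = 'qiaj'.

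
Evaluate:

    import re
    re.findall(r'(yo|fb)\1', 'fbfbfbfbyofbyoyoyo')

['fb', 'fb', 'yo']

The backreference `\1` re-matches whatever the first group consumed, character for character.
With a single group, `findall` returns only what that group captured — 3 items.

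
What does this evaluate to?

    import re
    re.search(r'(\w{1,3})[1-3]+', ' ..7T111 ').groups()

Pattern: 1 to 3 of a word character (captured); then one or more of a character in [1-3].
`re.search` tries every starting position until one works.
The match spans [3:8] → '7T111'.
Captured: group 1 = '7T1'.

('7T1',)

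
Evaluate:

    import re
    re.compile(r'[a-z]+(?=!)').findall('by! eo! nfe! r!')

['by', 'eo', 'nfe', 'r']

Lookahead/lookbehind check context without consuming it, so the matched span excludes the asserted characters.
Walking the string: at [0:2] → 'by'; at [4:6] → 'eo'; at [8:11] → 'nfe'; at [13:14] → 'r'.
With no groups in the pattern, `findall` gives back each whole match — 4 here.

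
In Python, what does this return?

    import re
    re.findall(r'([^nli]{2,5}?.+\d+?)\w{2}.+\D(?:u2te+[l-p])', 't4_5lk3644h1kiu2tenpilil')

['t4_5lk3644']

This matches 2 to 5 of any character except [nli] (lazy), then one or more of any character, then one or more of a digit (lazy) (captured); then exactly 2 of a word character, then one or more of any character, then a non-digit; then the literal 'u2t', then one or more of the literal 'e', then a character in [l-p] (non-capturing group).
Scanning left to right: at [0:19] match 't4_5lk3644h1kiu2ten', group 1 = 't4_5lk3644'.
Because there's exactly one group, `findall` drops the full match and keeps group 1 from the one hit.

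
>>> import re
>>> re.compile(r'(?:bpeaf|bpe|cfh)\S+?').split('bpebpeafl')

['', 'peafl']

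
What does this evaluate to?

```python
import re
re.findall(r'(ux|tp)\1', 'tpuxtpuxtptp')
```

After group 1 captures some text, `\1` only succeeds where that same text appears again.
Matches: at [8:12] match 'tptp', group 1 = 'tp'.
One capturing group, so `findall` returns just the captured substring from the one match — 1 in all.

['tp']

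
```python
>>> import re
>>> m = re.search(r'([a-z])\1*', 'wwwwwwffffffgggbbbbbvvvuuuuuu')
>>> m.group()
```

'wwwwww'

`\1` is not a pattern — it's the concrete string captured by group 1, re-applied verbatim.
The match spans [0:6] → 'wwwwww'.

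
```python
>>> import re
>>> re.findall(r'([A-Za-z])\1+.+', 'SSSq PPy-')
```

['S']

After group 1 captures some text, `\1` only succeeds where that same text appears again.
Because there's exactly one group, `findall` drops the full match and keeps group 1 from the one hit.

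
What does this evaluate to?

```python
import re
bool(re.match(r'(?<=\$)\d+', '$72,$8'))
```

False

With `match`, the pattern is implicitly anchored at the beginning.
Here the pattern fails at index 0, so the call returns None, and `bool(None)` is False.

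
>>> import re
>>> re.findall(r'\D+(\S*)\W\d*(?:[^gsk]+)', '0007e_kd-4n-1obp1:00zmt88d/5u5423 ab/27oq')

This matches one or more of a non-digit; then zero or more of a non-whitespace character (captured); then a non-word character, then zero or more of a digit; then one or more of any character except [gsk] (non-capturing group).
Matches: at [4:41] match 'e_kd-4n-1obp1:00zmt88d/5u5423 ab/27oq', group 1 = '4n-1obp1:00zmt88d/5u5423'.
With a single group, `findall` returns only what that group captured — 1 item.

['4n-1obp1:00zmt88d/5u5423']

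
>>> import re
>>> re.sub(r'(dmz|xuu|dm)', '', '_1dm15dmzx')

'_115x'

`|` is ordered: at each position the engine commits to the first alternative that works.
Every occurrence is swapped for ''.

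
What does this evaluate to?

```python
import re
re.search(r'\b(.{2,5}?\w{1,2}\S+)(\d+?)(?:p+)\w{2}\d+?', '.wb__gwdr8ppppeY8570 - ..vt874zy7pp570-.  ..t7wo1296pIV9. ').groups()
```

Pattern: a word boundary (`\b`, zero-width); then 2 to 5 of any character (lazy), then 1 to 2 of a word character, then one or more of a non-whitespace character (captured); then one or more of a digit (lazy) (captured); then one or more of a literal 'p' (non-capturing group); then exactly 2 of a word character; then one or more of a digit (lazy).
`re.search` scans for the first position where the pattern succeeds.
The match spans [1:17] → 'wb__gwdr8ppppeY8'.
Captured: group 1 = 'wb__gwdr', group 2 = '8'.

('wb__gwdr', '8')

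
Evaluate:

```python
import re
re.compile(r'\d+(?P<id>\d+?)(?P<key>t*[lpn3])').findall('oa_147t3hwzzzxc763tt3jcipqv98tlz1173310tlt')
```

[('7', 't3'), ('3', 'tt3'), ('8', 'tl'), ('0', 'tl')]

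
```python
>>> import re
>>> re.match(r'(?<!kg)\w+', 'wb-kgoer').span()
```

`match` is anchored at position 0; if the pattern doesn't fit there, it returns None.
The match spans [0:2] → 'wb'.

(0, 2)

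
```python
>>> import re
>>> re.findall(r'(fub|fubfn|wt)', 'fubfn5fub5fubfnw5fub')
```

['fub', 'fub', 'fub', 'fub']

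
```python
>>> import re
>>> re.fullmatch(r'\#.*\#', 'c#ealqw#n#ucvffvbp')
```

For `fullmatch`, every character of the input must be accounted for by the pattern.
Here there's no way to consume every character, so the call returns None.

None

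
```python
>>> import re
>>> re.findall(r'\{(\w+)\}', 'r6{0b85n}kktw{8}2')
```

Matches: at [2:9] match '{0b85n}', group 1 = '0b85n'; at [13:16] match '{8}', group 1 = '8'.
Because there's exactly one group, `findall` drops the full match and keeps group 1 from each hit.

['0b85n', '8']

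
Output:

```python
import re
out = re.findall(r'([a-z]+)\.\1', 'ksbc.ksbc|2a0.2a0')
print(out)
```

['ksbc']

`\1` has to match the exact text group 1 already captured.
Matches: at [0:9] match 'ksbc.ksbc', group 1 = 'ksbc'.
Because there's exactly one group, `findall` drops the full match and keeps group 1 from the one hit.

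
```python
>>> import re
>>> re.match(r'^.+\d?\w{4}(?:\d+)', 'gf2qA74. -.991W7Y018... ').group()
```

'gf2qA74. -.991W7Y018'

The pattern matches anchored at the start of the string; then one or more of any character, then optionally a digit, then exactly 4 of a word character; then one or more of a digit (non-capturing group).
With `match`, the pattern is implicitly anchored at the beginning.
The match spans [0:20] → 'gf2qA74. -.991W7Y018'.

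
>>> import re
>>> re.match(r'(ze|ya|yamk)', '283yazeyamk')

None

With `match`, the pattern is implicitly anchored at the beginning.
Here position 0 doesn't satisfy it, so the call returns None.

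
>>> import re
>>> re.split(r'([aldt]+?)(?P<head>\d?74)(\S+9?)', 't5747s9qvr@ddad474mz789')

The pattern matches one or more of one of [aldt] (lazy) (captured); then optionally a digit, then the literal '74' (captured as 'head'); then one or more of a non-whitespace character, then optionally the literal '9' (captured).
`re.split` interleaves the captured-group text with the surrounding fragments.

['', 't', '574', '7s9qvr@ddad474mz789', '']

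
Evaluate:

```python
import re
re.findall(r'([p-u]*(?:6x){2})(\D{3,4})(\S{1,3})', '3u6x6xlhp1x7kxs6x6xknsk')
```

[('u6x6x', 'lhp', '1x7'), ('s6x6x', 'kns', 'k')]

Pattern: zero or more of a character in [p-u], then the literal '6x' repeated 2 times (captured); then 3 to 4 of a non-digit (captured); then 1 to 3 of a non-whitespace character (captured).
Walking the string: at [1:12] match 'u6x6xlhp1x7', groups = ('u6x6x', 'lhp', '1x7'); at [14:23] match 's6x6xknsk', groups = ('s6x6x', 'kns', 'k').
`findall` packs the 3 group values into a tuple for every match.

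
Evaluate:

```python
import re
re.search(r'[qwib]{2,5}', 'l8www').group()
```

'www'

The match spans [2:5] → 'www'.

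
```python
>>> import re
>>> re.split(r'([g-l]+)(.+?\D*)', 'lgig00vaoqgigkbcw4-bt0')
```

Lazy quantifiers expand one character at a time until the remainder of the pattern can match.
The group in the pattern means `split` returns the separators' captures alongside the pieces.

['', 'lgig', '0', '0vaoq', 'gigk', 'bcw', '4-bt0']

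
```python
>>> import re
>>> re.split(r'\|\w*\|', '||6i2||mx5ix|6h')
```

['', '6i2', 'mx5ix|6h']

Matches to split on: at [0:2] → '||'; at [5:7] → '||'.
The string is cut at each match, leaving 3 pieces.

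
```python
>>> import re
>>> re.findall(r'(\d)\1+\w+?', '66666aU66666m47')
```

['6', '6']

The backreference `\1` re-matches whatever the first group consumed, character for character.
Scanning left to right: at [0:6] match '66666a', group 1 = '6'; at [7:13] match '66666m', group 1 = '6'.
One capturing group, so `findall` returns just the captured substring from each match — 2 in all.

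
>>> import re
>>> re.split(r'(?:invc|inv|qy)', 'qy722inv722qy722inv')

`split` removes every match and returns the 5 fragments in between.

['', '722', '722', '722', '']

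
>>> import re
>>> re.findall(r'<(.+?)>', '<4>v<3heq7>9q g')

A non-greedy quantifier consumes as few characters as it can — just enough that the remainder of the pattern still matches from where it stops; whatever follows it matches normally.
Matches: at [0:3] match '<4>', group 1 = '4'; at [4:11] match '<3heq7>', group 1 = '3heq7'.
Because there's exactly one group, `findall` drops the full match and keeps group 1 from each hit.

['4', '3heq7']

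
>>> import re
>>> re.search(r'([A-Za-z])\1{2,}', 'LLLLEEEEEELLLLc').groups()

('L',)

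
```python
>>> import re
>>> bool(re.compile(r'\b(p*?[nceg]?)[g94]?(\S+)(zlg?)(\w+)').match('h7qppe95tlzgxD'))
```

This matches a word boundary (`\b`, zero-width); then zero or more of the literal 'p' (lazy), then optionally one of [nceg] (captured); then optionally one of [g94]; then one or more of a non-whitespace character (captured); then the literal 'zl', then optionally the literal 'g' (captured); then one or more of a word character (captured).
With `match`, the pattern is implicitly anchored at the beginning.
Here the string doesn't start with a match, so the call returns None, and `bool(None)` is False.

False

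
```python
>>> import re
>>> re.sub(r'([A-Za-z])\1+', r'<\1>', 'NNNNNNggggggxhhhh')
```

'<N><g>x<h>'

The backreference `\1` re-matches whatever the first group consumed, character for character.
Matches: at [0:6] → 'NNNNNN'; at [6:12] → 'gggggg'; at [13:17] → 'hhhh'.
`\1` in the replacement pulls in group 1's text for each match.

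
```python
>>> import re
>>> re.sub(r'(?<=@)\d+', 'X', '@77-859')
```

'@X-859'

The `(?=…)`/`(?<=…)` assertion just peeks at neighbouring text; it doesn't advance the match position.
Matches: at [1:3] → '77'.
Each match is replaced by 'X'.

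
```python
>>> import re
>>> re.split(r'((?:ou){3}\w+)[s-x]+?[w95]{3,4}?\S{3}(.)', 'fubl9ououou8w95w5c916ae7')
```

['fubl9', 'ououou8', '1', '6ae7']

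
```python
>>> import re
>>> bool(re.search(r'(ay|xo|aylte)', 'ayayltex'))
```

True

The match spans [0:2] → 'ay'.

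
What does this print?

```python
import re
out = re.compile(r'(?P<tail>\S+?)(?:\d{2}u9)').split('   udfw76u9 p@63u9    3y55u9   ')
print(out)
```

This matches one or more of a non-whitespace character (lazy) (captured as 'tail'); then exactly 2 of a digit, then the literal 'u9' (non-capturing group).
Matches to split on: at [3:11] → 'udfw76u9'; at [12:18] → 'p@63u9'; at [22:28] → '3y55u9'.
With a capturing group present, the delimiter's captured portion is kept in the result list.

['   ', 'udfw', ' ', 'p@', '    ', '3y', '   ']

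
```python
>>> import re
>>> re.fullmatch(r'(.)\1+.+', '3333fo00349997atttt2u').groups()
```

('3',)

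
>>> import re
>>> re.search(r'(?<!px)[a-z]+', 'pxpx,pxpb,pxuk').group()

'pxpx'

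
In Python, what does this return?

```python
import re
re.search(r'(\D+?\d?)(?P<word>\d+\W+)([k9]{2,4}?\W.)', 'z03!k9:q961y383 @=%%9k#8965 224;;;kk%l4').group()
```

Pattern: one or more of a non-digit (lazy), then optionally a digit (captured); then one or more of a digit, then one or more of a non-word character (captured as 'word'); then 2 to 4 of one of [k9] (lazy), then a non-word character, then any character (captured).
Unlike `match`, `search` isn't anchored — it looks for the pattern anywhere in the string.
The match spans [0:8] → 'z03!k9:q'.
Captured: group 1 = 'z0', group 2 = '3!', group 3 = 'k9:q'.

'z03!k9:q'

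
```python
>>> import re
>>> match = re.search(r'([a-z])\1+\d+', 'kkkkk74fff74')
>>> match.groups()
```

After group 1 captures some text, `\1` only succeeds where that same text appears again.
`re.search` scans for the first position where the pattern succeeds.
The match spans [0:7] → 'kkkkk74'.
Captured: group 1 = 'k'.

('k',)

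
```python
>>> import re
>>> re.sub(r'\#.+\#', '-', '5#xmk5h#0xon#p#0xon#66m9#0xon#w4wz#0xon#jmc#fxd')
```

'5-fxd'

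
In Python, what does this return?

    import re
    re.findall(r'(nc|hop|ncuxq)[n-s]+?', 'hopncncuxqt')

['hop']

Walking the string: at [0:4] match 'hopn', group 1 = 'hop'.
`findall` collects group 1 from the one match (1 total).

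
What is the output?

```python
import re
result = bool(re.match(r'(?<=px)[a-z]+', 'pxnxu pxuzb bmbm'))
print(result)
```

False

With `match`, the pattern is implicitly anchored at the beginning.
Here the string doesn't start with a match, so the call returns None, and `bool(None)` is False.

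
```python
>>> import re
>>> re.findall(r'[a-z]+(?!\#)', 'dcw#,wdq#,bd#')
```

The negative lookaround is zero-width — it rules out positions where the adjacent text would match, without consuming anything.
With no groups in the pattern, `findall` gives back each whole match — 3 here.

['dc', 'wd', 'b']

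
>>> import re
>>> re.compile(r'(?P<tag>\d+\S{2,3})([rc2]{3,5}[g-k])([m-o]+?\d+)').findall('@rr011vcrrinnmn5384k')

Pattern: one or more of a digit, then 2 to 3 of a non-whitespace character (captured as 'tag'); then 3 to 5 of one of [rc2], then a character in [g-k] (captured); then one or more of a character in [m-o] (lazy), then one or more of a digit (captured).
Matches: at [3:19] match '011vcrrinnmn5384', groups = ('011v', 'crri', 'nnmn5384').
With 3 capturing groups, `findall` returns a 3-tuple per match.

[('011v', 'crri', 'nnmn5384')]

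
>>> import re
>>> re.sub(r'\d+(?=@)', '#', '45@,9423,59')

'#@,9423,59'

Lookahead/lookbehind check context without consuming it, so the matched span excludes the asserted characters.
Matches: at [0:2] → '45'.
`sub` substitutes '#' at each match site.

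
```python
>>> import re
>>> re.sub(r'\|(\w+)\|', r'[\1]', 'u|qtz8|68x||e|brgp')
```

Each match is replaced using the text its own group 1 captured.

'u[qtz8]68x|[e]brgp'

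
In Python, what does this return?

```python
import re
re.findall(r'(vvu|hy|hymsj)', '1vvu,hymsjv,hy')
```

['vvu', 'hy', 'hy']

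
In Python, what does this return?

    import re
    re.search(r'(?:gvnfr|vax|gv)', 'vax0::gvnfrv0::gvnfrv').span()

(0, 3)

`re.search` scans for the first position where the pattern succeeds.
The match spans [0:3] → 'vax'.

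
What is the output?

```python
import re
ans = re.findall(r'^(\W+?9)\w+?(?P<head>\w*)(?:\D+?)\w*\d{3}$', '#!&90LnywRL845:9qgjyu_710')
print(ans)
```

[('#!&9', 'LnywRL845')]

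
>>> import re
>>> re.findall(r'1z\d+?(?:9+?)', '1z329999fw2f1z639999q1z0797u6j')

['1z329', '1z639', '1z079']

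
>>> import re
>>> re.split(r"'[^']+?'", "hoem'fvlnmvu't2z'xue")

['hoem', "t2z'xue"]

Matches to split on: at [4:13] → "'fvlnmvu'".
Splitting on the pattern gives 2 pieces.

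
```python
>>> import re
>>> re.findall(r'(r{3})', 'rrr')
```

['rrr']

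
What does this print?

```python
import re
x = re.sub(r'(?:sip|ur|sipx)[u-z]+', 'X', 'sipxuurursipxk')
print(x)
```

XrurXk

Matches: at [0:6] → 'sipxuu'; at [9:13] → 'sipx'.
`sub` substitutes 'X' at each match site.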